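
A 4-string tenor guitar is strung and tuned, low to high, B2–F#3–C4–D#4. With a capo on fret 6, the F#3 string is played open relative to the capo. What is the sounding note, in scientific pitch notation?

The capo raises the open F#3 by 6 semitones to C4; fretting 0 more gives F#3 + 6 + 0 = F#3 + 6 semitones = C4.

C4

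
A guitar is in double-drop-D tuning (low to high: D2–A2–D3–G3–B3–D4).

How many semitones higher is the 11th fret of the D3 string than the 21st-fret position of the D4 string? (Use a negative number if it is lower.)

D3 at fret 11 → C#4 (MIDI 61); D4 at fret 21 → B5 (MIDI 83).
61 − 83 = -22, so the two pitches are 22 semitones apart.

-22 semitones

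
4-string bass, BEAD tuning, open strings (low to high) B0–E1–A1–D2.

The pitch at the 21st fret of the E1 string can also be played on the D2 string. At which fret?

11

Fret 21 on E1 is MIDI 28 + 21 = 49 (C#3). On the D2 string (open MIDI 38), that pitch is 49 − 38 = fret 11.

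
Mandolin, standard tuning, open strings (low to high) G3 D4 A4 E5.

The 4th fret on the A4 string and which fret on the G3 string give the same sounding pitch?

18

A4 at fret 4 is A4 + 4 semitones = C♯5.
The open G3 string is 14 semitones below the open A4, so the same pitch on the G3 string lies at fret 4 + 14 = 18.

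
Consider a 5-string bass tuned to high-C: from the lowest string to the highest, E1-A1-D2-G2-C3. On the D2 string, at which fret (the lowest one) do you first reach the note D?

From D2, count semitones up the chromatic scale until reaching D: D — 0 steps.

0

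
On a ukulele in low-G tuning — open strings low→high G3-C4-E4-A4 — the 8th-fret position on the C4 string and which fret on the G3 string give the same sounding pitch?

13

C4 at fret 8 is C4 + 8 semitones = G♯4.
The open G3 string is 5 semitones below the open C4, so the same pitch on the G3 string lies at fret 8 + 5 = 13.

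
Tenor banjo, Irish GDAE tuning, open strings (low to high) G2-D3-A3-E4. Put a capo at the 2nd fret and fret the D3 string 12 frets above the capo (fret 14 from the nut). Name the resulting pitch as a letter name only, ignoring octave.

E

The capo raises the open D3 by 2 semitones to E3; fretting 12 more gives D3 + 2 + 12 = D3 + 14 semitones, landing on E.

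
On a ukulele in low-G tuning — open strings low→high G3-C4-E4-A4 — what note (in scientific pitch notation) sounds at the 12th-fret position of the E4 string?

E5

E4 is MIDI 64. Adding 12 gives 76, which is E5.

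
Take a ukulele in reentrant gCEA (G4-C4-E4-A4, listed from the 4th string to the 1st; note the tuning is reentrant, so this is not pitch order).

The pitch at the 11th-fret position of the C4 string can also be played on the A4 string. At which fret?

2

C4 at fret 11 is C4 + 11 semitones = B4.
The open A4 string is 9 semitones above the open C4, so the same pitch on the A4 string lies at fret 11 − 9 = 2.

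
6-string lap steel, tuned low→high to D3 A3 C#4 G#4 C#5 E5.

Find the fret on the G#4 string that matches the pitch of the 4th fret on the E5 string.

Fret 4 on E5 is MIDI 76 + 4 = 80 (G#5). On the G#4 string (open MIDI 68), that pitch is 80 − 68 = fret 12.

12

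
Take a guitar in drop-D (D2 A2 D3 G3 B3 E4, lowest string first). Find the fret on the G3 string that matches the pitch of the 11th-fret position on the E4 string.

20

Fret 11 on E4 is MIDI 64 + 11 = 75 (D#5). On the G3 string (open MIDI 55), that pitch is 75 − 55 = fret 20.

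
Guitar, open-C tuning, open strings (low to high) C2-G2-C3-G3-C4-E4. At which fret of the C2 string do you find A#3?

A#3 is 22 semitones above the open C2 (C–C#–D–D#–…–G#–A–A#), so it sits at fret 22.

22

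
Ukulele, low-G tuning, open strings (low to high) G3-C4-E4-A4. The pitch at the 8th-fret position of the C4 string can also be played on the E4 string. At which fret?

C4 at fret 8 is C4 + 8 semitones = G♯4.
The open E4 string is 4 semitones above the open C4, so the same pitch on the E4 string lies at fret 8 − 4 = 4.

4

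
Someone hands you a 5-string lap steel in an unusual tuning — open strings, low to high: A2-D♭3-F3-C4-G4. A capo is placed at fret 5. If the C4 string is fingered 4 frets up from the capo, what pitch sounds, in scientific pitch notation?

The capo raises the open C4 by 5 semitones to F4; fretting 4 more gives C4 + 5 + 4 = C4 + 9 semitones = A4.

A4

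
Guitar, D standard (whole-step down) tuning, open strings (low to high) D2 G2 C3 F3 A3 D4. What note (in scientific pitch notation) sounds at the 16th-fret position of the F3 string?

F3 is MIDI 53. Adding 16 gives 69, which is A4.

A4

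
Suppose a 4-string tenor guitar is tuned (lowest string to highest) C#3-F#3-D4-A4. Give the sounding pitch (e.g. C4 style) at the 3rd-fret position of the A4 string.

The open A4 string plus 3 semitones: A–A#–B–C.
The walk passes from B into C once, so the octave number goes from 4 to 5.

C5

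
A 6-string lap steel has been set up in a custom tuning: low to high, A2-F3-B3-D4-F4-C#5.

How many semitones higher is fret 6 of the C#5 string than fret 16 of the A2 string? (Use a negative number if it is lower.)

C#5 at fret 6 → G5 (MIDI 79); A2 at fret 16 → C#4 (MIDI 61).
79 − 61 = 18, so the two pitches are 18 semitones apart.

18 semitones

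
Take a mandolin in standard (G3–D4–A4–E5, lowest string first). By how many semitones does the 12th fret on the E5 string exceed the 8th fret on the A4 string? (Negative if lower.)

11 semitones

E5 at fret 12 → E6 (MIDI 88); A4 at fret 8 → F5 (MIDI 77).
88 − 77 = 11, so the two pitches are 11 semitones apart.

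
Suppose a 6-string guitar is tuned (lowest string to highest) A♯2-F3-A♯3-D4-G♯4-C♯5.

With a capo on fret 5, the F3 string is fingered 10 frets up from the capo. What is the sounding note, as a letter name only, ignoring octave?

G♯

The capo raises the open F3 by 5 semitones to A♯3; fretting 10 more gives F3 + 5 + 10 = F3 + 15 semitones, landing on G♯.
(Also written A♭.)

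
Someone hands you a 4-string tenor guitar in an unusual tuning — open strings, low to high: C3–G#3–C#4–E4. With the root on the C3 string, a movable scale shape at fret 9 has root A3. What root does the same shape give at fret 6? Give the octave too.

F#3

Moving from fret 9 to fret 6 shifts the root by -3 semitones.
A3 down 3 semitones is F#3.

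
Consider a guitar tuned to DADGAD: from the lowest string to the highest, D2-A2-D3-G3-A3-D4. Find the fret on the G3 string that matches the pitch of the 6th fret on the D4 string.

13

D4 at fret 6 is D4 + 6 semitones = G♯4.
The open G3 string is 7 semitones below the open D4, so the same pitch on the G3 string lies at fret 6 + 7 = 13.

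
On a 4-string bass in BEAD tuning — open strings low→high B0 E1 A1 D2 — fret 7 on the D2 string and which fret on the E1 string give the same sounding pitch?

Fret 7 on D2 is MIDI 38 + 7 = 45 (A2). On the E1 string (open MIDI 28), that pitch is 45 − 28 = fret 17.

17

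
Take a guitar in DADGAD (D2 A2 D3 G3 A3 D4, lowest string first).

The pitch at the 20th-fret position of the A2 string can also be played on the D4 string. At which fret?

A2 at fret 20 is A2 + 20 semitones = F4.
The open D4 string is 17 semitones above the open A2, so the same pitch on the D4 string lies at fret 20 − 17 = 3.

3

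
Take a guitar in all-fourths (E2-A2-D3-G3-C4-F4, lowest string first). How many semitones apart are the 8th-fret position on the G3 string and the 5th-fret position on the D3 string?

G3 at fret 8 → D♯4 (MIDI 63); D3 at fret 5 → G3 (MIDI 55).
63 − 55 = 8, so the two pitches are 8 semitones apart, with D♯4 the higher.

8 semitones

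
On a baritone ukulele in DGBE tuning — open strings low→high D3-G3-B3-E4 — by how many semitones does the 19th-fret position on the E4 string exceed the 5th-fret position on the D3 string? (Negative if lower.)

E4 at fret 19 → B5 (MIDI 83); D3 at fret 5 → G3 (MIDI 55).
83 − 55 = 28, so the two pitches are 28 semitones apart.

28 semitones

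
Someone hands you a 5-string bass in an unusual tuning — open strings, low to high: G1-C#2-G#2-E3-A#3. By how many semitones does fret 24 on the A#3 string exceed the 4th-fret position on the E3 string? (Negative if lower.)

A#3 at fret 24 → A#5 (MIDI 82); E3 at fret 4 → G#3 (MIDI 56).
82 − 56 = 26, so the two pitches are 26 semitones apart.

26 semitones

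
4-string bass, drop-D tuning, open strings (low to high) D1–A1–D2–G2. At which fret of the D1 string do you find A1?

A1 is 7 semitones above the open D1 (D–D#–E–F–F#–G–G#–A), so it sits at fret 7.

7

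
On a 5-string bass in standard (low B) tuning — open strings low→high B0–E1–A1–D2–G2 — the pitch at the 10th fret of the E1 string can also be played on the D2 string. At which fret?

0

E1 at fret 10 is E1 + 10 semitones = D2.
The open D2 string is 10 semitones above the open E1, so the same pitch on the D2 string lies at fret 10 − 10 = 0.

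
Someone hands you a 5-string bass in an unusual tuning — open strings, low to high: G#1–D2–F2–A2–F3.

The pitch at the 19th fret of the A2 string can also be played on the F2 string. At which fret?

A2 at fret 19 is A2 + 19 semitones = E4.
The open F2 string is 4 semitones below the open A2, so the same pitch on the F2 string lies at fret 19 + 4 = 23.

23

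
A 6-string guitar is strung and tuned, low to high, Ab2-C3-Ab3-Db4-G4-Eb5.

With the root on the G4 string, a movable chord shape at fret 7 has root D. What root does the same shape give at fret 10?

Moving from fret 7 to fret 10 shifts the root by 3 semitones.
D up 3 semitones is F.

F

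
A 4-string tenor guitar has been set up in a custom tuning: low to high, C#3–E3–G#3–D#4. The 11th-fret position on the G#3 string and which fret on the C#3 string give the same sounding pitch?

G#3 at fret 11 is G#3 + 11 semitones = G4.
The open C#3 string is 7 semitones below the open G#3, so the same pitch on the C#3 string lies at fret 11 + 7 = 18.

18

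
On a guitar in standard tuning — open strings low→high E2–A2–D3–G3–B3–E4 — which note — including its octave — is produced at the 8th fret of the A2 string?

F3

Each fret is one semitone, so A2 + 8 = F3.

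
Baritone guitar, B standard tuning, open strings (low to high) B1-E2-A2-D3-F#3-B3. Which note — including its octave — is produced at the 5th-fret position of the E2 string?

Each fret is one semitone, so E2 + 5 = A2.

A2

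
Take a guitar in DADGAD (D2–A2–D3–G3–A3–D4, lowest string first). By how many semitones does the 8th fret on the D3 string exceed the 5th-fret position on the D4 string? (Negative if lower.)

-9 semitones

D3 at fret 8 → A#3 (MIDI 58); D4 at fret 5 → G4 (MIDI 67).
58 − 67 = -9, so the two pitches are 9 semitones apart.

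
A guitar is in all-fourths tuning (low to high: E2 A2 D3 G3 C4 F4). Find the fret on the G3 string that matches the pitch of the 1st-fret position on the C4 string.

C4 at fret 1 is C4 + 1 semitone = C♯4.
The open G3 string is 5 semitones below the open C4, so the same pitch on the G3 string lies at fret 1 + 5 = 6.

6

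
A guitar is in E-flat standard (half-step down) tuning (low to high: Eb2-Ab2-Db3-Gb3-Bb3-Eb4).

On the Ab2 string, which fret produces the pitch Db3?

5

Db3 is 5 semitones above the open Ab2 (Ab–A–Bb–B–C–Db), so it sits at fret 5.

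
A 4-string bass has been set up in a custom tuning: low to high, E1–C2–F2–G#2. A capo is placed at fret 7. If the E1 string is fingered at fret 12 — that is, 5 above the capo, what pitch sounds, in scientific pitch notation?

E2

The capo raises the open E1 by 7 semitones to B1; fretting 5 more gives E1 + 7 + 5 = E1 + 12 semitones = E2.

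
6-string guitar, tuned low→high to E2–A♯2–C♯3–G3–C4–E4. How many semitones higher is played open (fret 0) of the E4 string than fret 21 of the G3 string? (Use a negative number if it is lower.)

-12 semitones

E4 at fret 0 → E4 (MIDI 64); G3 at fret 21 → E5 (MIDI 76).
64 − 76 = -12, so the two pitches are 12 semitones apart.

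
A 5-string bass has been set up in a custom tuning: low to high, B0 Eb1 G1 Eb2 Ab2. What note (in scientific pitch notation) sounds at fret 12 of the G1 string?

G1 is MIDI 31. Adding 12 gives 43, which is G2.

G2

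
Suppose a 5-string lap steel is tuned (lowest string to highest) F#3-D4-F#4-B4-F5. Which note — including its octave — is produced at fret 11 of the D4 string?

The open D4 string plus 11 semitones: D–D#–E–F–…–B–C–C#.
The walk passes from B into C once, so the octave number goes from 4 to 5.
(Equivalently spelled Db5.)

C#5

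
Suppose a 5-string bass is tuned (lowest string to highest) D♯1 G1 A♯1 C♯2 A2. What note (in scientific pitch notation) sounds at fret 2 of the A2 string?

The open A2 string plus 2 semitones: A–A#–B.
No B→C boundary is crossed, so the octave stays at 2.

B2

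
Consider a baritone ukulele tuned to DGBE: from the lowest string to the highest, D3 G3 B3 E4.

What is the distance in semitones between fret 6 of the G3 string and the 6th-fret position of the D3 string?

5 semitones

G3 at fret 6 → C#4 (MIDI 61); D3 at fret 6 → G#3 (MIDI 56).
61 − 56 = 5, so the two pitches are 5 semitones apart, with C#4 the higher.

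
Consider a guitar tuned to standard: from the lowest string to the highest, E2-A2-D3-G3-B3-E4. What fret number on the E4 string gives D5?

10

D5 is 10 semitones above the open E4 (E–F–F#–G–…–C–C#–D), so it sits at fret 10.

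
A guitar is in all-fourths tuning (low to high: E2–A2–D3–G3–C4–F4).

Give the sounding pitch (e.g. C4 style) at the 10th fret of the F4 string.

F4 is MIDI 65. Adding 10 gives 75, which is D♯5.

D♯5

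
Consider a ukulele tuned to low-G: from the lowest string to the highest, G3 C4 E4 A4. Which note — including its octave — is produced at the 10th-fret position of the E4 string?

The open E4 string plus 10 semitones: E–F–F#–G–…–C–C#–D.
The walk passes from B into C once, so the octave number goes from 4 to 5.

D5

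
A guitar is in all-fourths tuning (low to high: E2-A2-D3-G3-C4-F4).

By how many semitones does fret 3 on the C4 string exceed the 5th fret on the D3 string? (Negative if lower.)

C4 at fret 3 → D#4 (MIDI 63); D3 at fret 5 → G3 (MIDI 55).
63 − 55 = 8, so the two pitches are 8 semitones apart.

8 semitones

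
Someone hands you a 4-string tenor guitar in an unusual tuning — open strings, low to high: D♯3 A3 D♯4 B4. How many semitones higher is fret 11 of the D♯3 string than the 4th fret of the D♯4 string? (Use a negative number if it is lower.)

-5 semitones

D♯3 at fret 11 → D4 (MIDI 62); D♯4 at fret 4 → G4 (MIDI 67).
62 − 67 = -5, so the two pitches are 5 semitones apart.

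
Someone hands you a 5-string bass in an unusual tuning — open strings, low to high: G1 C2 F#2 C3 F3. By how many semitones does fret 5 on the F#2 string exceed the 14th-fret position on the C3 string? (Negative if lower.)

-15 semitones

F#2 at fret 5 → B2 (MIDI 47); C3 at fret 14 → D4 (MIDI 62).
47 − 62 = -15, so the two pitches are 15 semitones apart.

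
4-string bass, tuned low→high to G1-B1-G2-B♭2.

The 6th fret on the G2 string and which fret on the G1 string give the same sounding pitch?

G2 at fret 6 is G2 + 6 semitones = D♭3.
The open G1 string is 12 semitones below the open G2, so the same pitch on the G1 string lies at fret 6 + 12 = 18.

18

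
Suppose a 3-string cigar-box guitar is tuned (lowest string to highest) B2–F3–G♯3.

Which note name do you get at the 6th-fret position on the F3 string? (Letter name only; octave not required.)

Each fret is one semitone, so F3 + 6 = B.

B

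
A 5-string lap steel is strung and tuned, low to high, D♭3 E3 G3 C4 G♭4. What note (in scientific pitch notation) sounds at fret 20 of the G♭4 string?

D6

The open G♭4 string plus 20 semitones: Gb–G–Ab–A–…–C–Db–D.
The walk passes from B into C 2 times, so the octave number goes from 4 to 6.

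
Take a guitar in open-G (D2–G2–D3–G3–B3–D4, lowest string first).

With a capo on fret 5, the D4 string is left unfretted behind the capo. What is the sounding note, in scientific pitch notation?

The capo raises the open D4 by 5 semitones to G4; fretting 0 more gives D4 + 5 + 0 = D4 + 5 semitones = G4.

G4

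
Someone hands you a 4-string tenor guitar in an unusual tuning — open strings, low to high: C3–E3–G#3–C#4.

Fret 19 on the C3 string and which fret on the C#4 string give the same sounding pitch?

6

Fret 19 on C3 is MIDI 48 + 19 = 67 (G4). On the C#4 string (open MIDI 61), that pitch is 67 − 61 = fret 6.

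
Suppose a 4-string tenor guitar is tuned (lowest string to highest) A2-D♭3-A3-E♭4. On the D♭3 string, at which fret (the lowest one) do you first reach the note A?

8

From D♭3, count semitones up the chromatic scale until reaching A: Db–D–Eb–E–F–Gb–G–Ab–A — 8 steps.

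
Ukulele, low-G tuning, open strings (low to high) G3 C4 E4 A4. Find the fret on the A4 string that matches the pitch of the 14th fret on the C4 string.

C4 at fret 14 is C4 + 14 semitones = D5.
The open A4 string is 9 semitones above the open C4, so the same pitch on the A4 string lies at fret 14 − 9 = 5.

5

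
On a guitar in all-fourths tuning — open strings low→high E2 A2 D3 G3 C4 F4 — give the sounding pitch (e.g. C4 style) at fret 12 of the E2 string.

E3

Each fret is one semitone, so E2 + 12 = E3.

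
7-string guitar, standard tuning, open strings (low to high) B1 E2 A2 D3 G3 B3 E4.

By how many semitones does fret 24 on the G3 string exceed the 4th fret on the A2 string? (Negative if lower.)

30 semitones

G3 at fret 24 → G5 (MIDI 79); A2 at fret 4 → C#3 (MIDI 49).
79 − 49 = 30, so the two pitches are 30 semitones apart.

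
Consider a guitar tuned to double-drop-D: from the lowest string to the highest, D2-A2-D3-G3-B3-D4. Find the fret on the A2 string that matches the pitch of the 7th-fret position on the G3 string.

G3 at fret 7 is G3 + 7 semitones = D4.
The open A2 string is 10 semitones below the open G3, so the same pitch on the A2 string lies at fret 7 + 10 = 17.

17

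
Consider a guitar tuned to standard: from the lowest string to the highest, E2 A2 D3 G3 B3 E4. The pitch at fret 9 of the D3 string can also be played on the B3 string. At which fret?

D3 at fret 9 is D3 + 9 semitones = B3.
The open B3 string is 9 semitones above the open D3, so the same pitch on the B3 string lies at fret 9 − 9 = 0.

0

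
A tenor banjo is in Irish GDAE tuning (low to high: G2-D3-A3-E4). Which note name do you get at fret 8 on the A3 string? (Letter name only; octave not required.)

The open A3 string plus 8 semitones: A–A#–B–C–C#–D–D#–E–F.

F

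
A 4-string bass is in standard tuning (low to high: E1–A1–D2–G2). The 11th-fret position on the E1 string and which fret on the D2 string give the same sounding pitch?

Fret 11 on E1 is MIDI 28 + 11 = 39 (D♯2). On the D2 string (open MIDI 38), that pitch is 39 − 38 = fret 1.

1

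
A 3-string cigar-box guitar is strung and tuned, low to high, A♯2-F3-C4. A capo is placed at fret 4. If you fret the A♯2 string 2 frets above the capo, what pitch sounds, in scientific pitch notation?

The capo raises the open A♯2 by 4 semitones to D3; fretting 2 more gives A♯2 + 4 + 2 = A♯2 + 6 semitones = E3.

E3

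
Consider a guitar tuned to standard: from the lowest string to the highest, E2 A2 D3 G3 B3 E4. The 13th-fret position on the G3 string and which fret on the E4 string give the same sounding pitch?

4

G3 at fret 13 is G3 + 13 semitones = G♯4.
The open E4 string is 9 semitones above the open G3, so the same pitch on the E4 string lies at fret 13 − 9 = 4.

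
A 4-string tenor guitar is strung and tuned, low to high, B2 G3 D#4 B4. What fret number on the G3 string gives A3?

2

A3 is 2 semitones above the open G3 (G–G#–A), so it sits at fret 2.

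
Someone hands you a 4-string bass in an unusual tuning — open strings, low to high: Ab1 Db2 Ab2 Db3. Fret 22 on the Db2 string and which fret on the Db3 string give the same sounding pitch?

Fret 22 on Db2 is MIDI 37 + 22 = 59 (B3). On the Db3 string (open MIDI 49), that pitch is 59 − 49 = fret 10.

10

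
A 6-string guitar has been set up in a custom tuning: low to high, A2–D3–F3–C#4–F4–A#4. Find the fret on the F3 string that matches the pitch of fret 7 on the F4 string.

19

Fret 7 on F4 is MIDI 65 + 7 = 72 (C5). On the F3 string (open MIDI 53), that pitch is 72 − 53 = fret 19.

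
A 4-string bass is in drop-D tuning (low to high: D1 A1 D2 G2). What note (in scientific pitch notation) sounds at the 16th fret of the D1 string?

The open D1 string plus 16 semitones: D–D#–E–F–…–E–F–F#.
The walk passes from B into C once, so the octave number goes from 1 to 2.

F#2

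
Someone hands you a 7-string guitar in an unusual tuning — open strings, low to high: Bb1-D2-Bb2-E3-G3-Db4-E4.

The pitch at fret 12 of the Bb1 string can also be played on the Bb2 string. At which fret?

Fret 12 on Bb1 is MIDI 34 + 12 = 46 (Bb2). On the Bb2 string (open MIDI 46), that pitch is 46 − 46 = fret 0.

0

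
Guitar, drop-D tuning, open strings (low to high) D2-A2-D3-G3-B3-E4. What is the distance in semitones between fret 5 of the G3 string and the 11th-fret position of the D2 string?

G3 at fret 5 → C4 (MIDI 60); D2 at fret 11 → C♯3 (MIDI 49).
60 − 49 = 11, so the two pitches are 11 semitones apart, with C4 the higher.

11 semitones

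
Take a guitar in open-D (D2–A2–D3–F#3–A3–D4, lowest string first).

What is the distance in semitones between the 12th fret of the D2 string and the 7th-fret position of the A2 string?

2 semitones

D2 at fret 12 → D3 (MIDI 50); A2 at fret 7 → E3 (MIDI 52).
50 − 52 = -2, so the two pitches are 2 semitones apart, with E3 the higher.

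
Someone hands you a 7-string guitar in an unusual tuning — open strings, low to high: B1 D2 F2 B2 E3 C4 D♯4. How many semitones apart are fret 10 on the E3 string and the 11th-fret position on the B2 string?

4 semitones

E3 at fret 10 → D4 (MIDI 62); B2 at fret 11 → A♯3 (MIDI 58).
62 − 58 = 4, so the two pitches are 4 semitones apart, with D4 the higher.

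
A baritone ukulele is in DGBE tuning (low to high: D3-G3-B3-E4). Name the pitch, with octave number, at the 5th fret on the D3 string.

G3

The open D3 string plus 5 semitones: D–D#–E–F–F#–G.
No B→C boundary is crossed, so the octave stays at 3.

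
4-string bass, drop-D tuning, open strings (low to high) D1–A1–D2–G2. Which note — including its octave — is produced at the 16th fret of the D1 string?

D1 is MIDI 26. Adding 16 gives 42, which is F#2.

F#2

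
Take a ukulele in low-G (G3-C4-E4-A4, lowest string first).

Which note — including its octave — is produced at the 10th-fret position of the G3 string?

F4

The open G3 string plus 10 semitones: G–G#–A–A#–…–D#–E–F.
The walk passes from B into C once, so the octave number goes from 3 to 4.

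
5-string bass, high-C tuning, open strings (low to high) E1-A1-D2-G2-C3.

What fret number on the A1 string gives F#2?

9

F#2 is 9 semitones above the open A1 (A–A#–B–C–C#–D–D#–E–F–F#), so it sits at fret 9.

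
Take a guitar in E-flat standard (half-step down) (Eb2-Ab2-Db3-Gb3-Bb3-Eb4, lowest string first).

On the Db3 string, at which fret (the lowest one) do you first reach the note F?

From Db3, count semitones up the chromatic scale until reaching F: Db–D–Eb–E–F — 4 steps.

4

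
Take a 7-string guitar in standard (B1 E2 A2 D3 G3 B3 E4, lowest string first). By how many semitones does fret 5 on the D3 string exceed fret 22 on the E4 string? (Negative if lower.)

D3 at fret 5 → G3 (MIDI 55); E4 at fret 22 → D6 (MIDI 86).
55 − 86 = -31, so the two pitches are 31 semitones apart.

-31 semitones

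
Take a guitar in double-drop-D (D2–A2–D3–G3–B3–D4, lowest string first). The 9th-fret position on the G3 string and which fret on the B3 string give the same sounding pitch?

5

G3 at fret 9 is G3 + 9 semitones = E4.
The open B3 string is 4 semitones above the open G3, so the same pitch on the B3 string lies at fret 9 − 4 = 5.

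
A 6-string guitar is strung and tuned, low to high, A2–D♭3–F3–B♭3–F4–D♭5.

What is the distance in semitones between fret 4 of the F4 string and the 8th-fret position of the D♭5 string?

12 semitones

F4 at fret 4 → A4 (MIDI 69); D♭5 at fret 8 → A5 (MIDI 81).
69 − 81 = -12, so the two pitches are 12 semitones apart, with A5 the higher.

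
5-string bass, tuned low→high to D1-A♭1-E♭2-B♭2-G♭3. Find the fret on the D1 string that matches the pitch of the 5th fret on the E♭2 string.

18

Fret 5 on E♭2 is MIDI 39 + 5 = 44 (A♭2). On the D1 string (open MIDI 26), that pitch is 44 − 26 = fret 18.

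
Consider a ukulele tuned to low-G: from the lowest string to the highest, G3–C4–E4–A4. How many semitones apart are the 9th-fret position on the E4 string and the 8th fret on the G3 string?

E4 at fret 9 → C♯5 (MIDI 73); G3 at fret 8 → D♯4 (MIDI 63).
73 − 63 = 10, so the two pitches are 10 semitones apart, with C♯5 the higher.

10 semitones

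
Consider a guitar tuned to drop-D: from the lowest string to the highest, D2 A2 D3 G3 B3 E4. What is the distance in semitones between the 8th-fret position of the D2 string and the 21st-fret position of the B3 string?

34 semitones

D2 at fret 8 → A♯2 (MIDI 46); B3 at fret 21 → G♯5 (MIDI 80).
46 − 80 = -34, so the two pitches are 34 semitones apart, with G♯5 the higher.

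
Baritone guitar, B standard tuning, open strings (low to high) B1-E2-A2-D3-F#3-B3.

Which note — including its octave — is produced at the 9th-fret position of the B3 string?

G#4

B3 is MIDI 59. Adding 9 gives 68, which is G#4.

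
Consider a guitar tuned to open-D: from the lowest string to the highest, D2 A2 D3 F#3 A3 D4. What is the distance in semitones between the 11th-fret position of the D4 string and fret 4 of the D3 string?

19 semitones

D4 at fret 11 → C#5 (MIDI 73); D3 at fret 4 → F#3 (MIDI 54).
73 − 54 = 19, so the two pitches are 19 semitones apart, with C#5 the higher.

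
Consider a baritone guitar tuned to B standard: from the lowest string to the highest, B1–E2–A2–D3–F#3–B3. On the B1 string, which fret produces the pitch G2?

G2 is 8 semitones above the open B1 (B–C–C#–D–D#–E–F–F#–G), so it sits at fret 8.

8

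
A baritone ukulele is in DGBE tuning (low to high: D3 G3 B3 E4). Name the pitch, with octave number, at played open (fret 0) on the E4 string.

E4

Fret 0 is the open string itself, so the pitch is just E4.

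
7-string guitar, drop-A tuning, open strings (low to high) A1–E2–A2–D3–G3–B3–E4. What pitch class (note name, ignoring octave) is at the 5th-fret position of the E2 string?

A

Each fret is one semitone, so E2 + 5 = A.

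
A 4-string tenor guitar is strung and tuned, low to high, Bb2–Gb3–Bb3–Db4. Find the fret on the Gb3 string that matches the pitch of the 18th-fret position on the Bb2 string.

Bb2 at fret 18 is Bb2 + 18 semitones = E4.
The open Gb3 string is 8 semitones above the open Bb2, so the same pitch on the Gb3 string lies at fret 18 − 8 = 10.

10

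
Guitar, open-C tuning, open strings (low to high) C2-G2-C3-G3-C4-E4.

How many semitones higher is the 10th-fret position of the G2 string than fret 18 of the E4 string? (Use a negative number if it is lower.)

G2 at fret 10 → F3 (MIDI 53); E4 at fret 18 → A♯5 (MIDI 82).
53 − 82 = -29, so the two pitches are 29 semitones apart.

-29 semitones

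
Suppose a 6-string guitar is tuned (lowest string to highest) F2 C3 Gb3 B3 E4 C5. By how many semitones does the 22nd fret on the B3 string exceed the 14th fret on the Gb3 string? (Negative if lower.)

13 semitones

B3 at fret 22 → A5 (MIDI 81); Gb3 at fret 14 → Ab4 (MIDI 68).
81 − 68 = 13, so the two pitches are 13 semitones apart.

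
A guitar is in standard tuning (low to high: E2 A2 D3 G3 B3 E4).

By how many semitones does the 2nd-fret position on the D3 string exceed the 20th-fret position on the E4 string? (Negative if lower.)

D3 at fret 2 → E3 (MIDI 52); E4 at fret 20 → C6 (MIDI 84).
52 − 84 = -32, so the two pitches are 32 semitones apart.

-32 semitones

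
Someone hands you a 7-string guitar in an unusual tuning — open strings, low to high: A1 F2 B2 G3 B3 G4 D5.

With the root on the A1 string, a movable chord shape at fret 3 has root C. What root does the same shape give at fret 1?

A♯

Moving from fret 3 to fret 1 shifts the root by -2 semitones.
C down 2 semitones is A♯.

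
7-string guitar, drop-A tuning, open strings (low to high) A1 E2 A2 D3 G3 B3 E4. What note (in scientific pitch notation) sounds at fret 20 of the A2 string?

The open A2 string plus 20 semitones: A–A#–B–C–…–D#–E–F.
The walk passes from B into C 2 times, so the octave number goes from 2 to 4.

F4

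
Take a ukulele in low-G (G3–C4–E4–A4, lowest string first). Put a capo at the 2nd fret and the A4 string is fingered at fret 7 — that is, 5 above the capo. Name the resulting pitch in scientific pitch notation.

E5

The capo raises the open A4 by 2 semitones to B4; fretting 5 more gives A4 + 2 + 5 = A4 + 7 semitones = E5.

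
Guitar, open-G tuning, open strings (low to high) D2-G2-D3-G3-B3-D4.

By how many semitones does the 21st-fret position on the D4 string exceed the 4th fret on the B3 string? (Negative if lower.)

D4 at fret 21 → B5 (MIDI 83); B3 at fret 4 → D♯4 (MIDI 63).
83 − 63 = 20, so the two pitches are 20 semitones apart.

20 semitones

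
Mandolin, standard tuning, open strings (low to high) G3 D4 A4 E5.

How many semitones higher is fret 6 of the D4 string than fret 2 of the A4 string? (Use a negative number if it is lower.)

-3 semitones

D4 at fret 6 → G♯4 (MIDI 68); A4 at fret 2 → B4 (MIDI 71).
68 − 71 = -3, so the two pitches are 3 semitones apart.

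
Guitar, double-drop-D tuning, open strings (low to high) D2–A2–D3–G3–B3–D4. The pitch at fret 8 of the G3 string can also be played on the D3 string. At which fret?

Fret 8 on G3 is MIDI 55 + 8 = 63 (D#4). On the D3 string (open MIDI 50), that pitch is 63 − 50 = fret 13.

13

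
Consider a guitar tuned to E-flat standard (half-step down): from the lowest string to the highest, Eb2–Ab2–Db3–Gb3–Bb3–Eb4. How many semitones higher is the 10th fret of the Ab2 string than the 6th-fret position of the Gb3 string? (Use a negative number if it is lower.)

-6 semitones

Ab2 at fret 10 → Gb3 (MIDI 54); Gb3 at fret 6 → C4 (MIDI 60).
54 − 60 = -6, so the two pitches are 6 semitones apart.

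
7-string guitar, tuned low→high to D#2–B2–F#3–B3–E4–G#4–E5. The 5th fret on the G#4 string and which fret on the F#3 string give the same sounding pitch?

19

G#4 at fret 5 is G#4 + 5 semitones = C#5.
The open F#3 string is 14 semitones below the open G#4, so the same pitch on the F#3 string lies at fret 5 + 14 = 19.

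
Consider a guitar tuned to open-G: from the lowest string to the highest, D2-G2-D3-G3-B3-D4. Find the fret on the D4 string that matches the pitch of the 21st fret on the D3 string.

D3 at fret 21 is D3 + 21 semitones = B4.
The open D4 string is 12 semitones above the open D3, so the same pitch on the D4 string lies at fret 21 − 12 = 9.

9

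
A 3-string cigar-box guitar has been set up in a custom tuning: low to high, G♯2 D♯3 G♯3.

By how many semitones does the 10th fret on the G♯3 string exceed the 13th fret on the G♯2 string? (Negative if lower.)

G♯3 at fret 10 → F♯4 (MIDI 66); G♯2 at fret 13 → A3 (MIDI 57).
66 − 57 = 9, so the two pitches are 9 semitones apart.

9 semitones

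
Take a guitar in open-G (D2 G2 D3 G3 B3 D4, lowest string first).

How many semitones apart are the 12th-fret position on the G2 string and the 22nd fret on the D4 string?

29 semitones

G2 at fret 12 → G3 (MIDI 55); D4 at fret 22 → C6 (MIDI 84).
55 − 84 = -29, so the two pitches are 29 semitones apart, with C6 the higher.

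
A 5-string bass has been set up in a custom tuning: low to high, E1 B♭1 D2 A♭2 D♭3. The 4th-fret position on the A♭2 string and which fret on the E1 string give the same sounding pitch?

20

Fret 4 on A♭2 is MIDI 44 + 4 = 48 (C3). On the E1 string (open MIDI 28), that pitch is 48 − 28 = fret 20.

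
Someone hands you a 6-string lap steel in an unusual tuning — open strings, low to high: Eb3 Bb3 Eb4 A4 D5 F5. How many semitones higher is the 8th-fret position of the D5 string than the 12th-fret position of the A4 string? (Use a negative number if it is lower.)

1 semitone

D5 at fret 8 → Bb5 (MIDI 82); A4 at fret 12 → A5 (MIDI 81).
82 − 81 = 1, so the two pitches are 1 semitone apart.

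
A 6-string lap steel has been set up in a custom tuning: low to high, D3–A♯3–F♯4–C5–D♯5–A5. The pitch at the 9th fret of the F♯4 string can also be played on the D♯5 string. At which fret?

0

Fret 9 on F♯4 is MIDI 66 + 9 = 75 (D♯5). On the D♯5 string (open MIDI 75), that pitch is 75 − 75 = fret 0.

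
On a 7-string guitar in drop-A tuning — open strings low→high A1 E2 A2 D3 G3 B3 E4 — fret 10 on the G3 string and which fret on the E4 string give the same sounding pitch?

Fret 10 on G3 is MIDI 55 + 10 = 65 (F4). On the E4 string (open MIDI 64), that pitch is 65 − 64 = fret 1.

1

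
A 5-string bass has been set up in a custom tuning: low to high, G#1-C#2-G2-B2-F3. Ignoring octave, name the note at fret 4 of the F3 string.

The open F3 string plus 4 semitones: F–F#–G–G#–A.

A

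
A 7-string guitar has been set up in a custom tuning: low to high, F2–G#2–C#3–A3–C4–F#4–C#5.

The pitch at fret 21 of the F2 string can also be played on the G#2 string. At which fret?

18

F2 at fret 21 is F2 + 21 semitones = D4.
The open G#2 string is 3 semitones above the open F2, so the same pitch on the G#2 string lies at fret 21 − 3 = 18.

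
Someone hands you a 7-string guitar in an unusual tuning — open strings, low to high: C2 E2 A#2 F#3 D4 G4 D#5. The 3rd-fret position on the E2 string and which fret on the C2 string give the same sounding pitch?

E2 at fret 3 is E2 + 3 semitones = G2.
The open C2 string is 4 semitones below the open E2, so the same pitch on the C2 string lies at fret 3 + 4 = 7.

7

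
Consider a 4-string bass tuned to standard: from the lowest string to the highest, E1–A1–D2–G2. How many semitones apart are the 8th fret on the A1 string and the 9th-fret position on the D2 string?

6 semitones

A1 at fret 8 → F2 (MIDI 41); D2 at fret 9 → B2 (MIDI 47).
41 − 47 = -6, so the two pitches are 6 semitones apart, with B2 the higher.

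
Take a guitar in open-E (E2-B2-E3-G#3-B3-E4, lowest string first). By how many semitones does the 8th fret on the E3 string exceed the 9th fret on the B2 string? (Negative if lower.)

4 semitones

E3 at fret 8 → C4 (MIDI 60); B2 at fret 9 → G#3 (MIDI 56).
60 − 56 = 4, so the two pitches are 4 semitones apart.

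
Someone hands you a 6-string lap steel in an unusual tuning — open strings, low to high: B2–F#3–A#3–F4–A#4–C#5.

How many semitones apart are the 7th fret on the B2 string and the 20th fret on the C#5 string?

B2 at fret 7 → F#3 (MIDI 54); C#5 at fret 20 → A6 (MIDI 93).
54 − 93 = -39, so the two pitches are 39 semitones apart, with A6 the higher.

39 semitones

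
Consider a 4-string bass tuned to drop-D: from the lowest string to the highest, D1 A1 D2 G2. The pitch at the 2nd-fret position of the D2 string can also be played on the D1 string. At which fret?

D2 at fret 2 is D2 + 2 semitones = E2.
The open D1 string is 12 semitones below the open D2, so the same pitch on the D1 string lies at fret 2 + 12 = 14.

14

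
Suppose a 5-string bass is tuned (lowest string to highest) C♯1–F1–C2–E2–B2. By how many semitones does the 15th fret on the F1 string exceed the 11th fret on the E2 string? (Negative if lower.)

-7 semitones

F1 at fret 15 → G♯2 (MIDI 44); E2 at fret 11 → D♯3 (MIDI 51).
44 − 51 = -7, so the two pitches are 7 semitones apart.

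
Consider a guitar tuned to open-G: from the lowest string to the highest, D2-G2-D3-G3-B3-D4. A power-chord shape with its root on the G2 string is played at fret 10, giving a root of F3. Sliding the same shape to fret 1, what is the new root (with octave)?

Moving from fret 10 to fret 1 shifts the root by -9 semitones.
F3 down 9 semitones is G♯2.

G♯2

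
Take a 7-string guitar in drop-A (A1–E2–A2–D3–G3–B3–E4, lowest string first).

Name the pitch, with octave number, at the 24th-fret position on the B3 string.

B3 is MIDI 59. Adding 24 gives 83, which is B5.

B5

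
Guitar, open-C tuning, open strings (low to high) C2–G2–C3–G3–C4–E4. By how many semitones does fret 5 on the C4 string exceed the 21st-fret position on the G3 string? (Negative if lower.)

C4 at fret 5 → F4 (MIDI 65); G3 at fret 21 → E5 (MIDI 76).
65 − 76 = -11, so the two pitches are 11 semitones apart.

-11 semitones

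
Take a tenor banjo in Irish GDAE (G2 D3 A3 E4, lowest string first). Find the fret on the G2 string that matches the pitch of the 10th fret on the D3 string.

D3 at fret 10 is D3 + 10 semitones = C4.
The open G2 string is 7 semitones below the open D3, so the same pitch on the G2 string lies at fret 10 + 7 = 17.

17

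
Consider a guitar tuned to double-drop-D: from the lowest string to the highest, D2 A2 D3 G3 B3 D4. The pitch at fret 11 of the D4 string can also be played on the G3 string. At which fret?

18

Fret 11 on D4 is MIDI 62 + 11 = 73 (C#5). On the G3 string (open MIDI 55), that pitch is 73 − 55 = fret 18.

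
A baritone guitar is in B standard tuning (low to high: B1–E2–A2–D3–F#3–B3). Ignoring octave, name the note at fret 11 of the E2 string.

D#

Each fret is one semitone, so E2 + 11 = D#.
(Equivalently spelled Eb.)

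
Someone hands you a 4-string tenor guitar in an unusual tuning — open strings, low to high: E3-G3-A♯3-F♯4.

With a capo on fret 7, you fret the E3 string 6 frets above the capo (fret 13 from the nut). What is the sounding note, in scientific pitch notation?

The capo raises the open E3 by 7 semitones to B3; fretting 6 more gives E3 + 7 + 6 = E3 + 13 semitones = F4.

F4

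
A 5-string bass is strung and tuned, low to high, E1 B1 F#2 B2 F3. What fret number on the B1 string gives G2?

8

G2 is 8 semitones above the open B1 (B–C–C#–D–D#–E–F–F#–G), so it sits at fret 8.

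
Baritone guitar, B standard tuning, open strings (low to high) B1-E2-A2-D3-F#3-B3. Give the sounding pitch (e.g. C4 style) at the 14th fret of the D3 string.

D3 is MIDI 50. Adding 14 gives 64, which is E4.

E4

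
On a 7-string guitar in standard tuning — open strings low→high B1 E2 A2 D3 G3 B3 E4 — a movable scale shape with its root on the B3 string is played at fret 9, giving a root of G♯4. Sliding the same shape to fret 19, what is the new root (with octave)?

F♯5

Moving from fret 9 to fret 19 shifts the root by 10 semitones.
G♯4 up 10 semitones is F♯5.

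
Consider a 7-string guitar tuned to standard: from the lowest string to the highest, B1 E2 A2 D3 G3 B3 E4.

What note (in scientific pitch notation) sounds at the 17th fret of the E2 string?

The open E2 string plus 17 semitones: E–F–F#–G–…–G–G#–A.
The walk passes from B into C once, so the octave number goes from 2 to 3.

A3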